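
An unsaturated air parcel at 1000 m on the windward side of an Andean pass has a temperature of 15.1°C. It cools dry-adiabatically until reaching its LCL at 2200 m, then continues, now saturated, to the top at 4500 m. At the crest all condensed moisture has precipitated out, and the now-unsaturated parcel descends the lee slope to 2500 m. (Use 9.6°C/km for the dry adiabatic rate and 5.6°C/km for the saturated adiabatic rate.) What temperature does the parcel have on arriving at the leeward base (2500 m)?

Dry to 2200 m: -9.6 × 1.2 km = -11.52°C, so T = 3.58°C.
Saturated to 4500 m: -5.6 × 2.3 km = -12.88°C, so T = -9.3°C.
Dry descent to 2500 m: +9.6 × 2 km = +19.2°C, so T = 9.9°C.

9.9°C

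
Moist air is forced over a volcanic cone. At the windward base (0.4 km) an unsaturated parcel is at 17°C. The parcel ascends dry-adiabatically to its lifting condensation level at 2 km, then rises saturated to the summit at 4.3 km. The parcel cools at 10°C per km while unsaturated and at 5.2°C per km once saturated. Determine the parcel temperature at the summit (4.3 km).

-10.96°C

400–2000 m, dry: Δz = 1.6 km ⇒ ΔT = -16°C; T = 1°C
2000–4300 m, saturated: Δz = 2.3 km ⇒ ΔT = -11.96°C; T = -10.96°C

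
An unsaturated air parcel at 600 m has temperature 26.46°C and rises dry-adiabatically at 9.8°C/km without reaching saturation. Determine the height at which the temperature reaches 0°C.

Height above start = (26.46 − 0) / 9.8 = 2.7 km
Altitude = 600 m + 2700 m = 3300 m

3300 m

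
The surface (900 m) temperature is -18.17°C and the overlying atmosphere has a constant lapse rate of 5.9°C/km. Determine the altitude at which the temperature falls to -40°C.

4600 m

Height above start = (-18.17 − (-40)) / 5.9 = 3.7 km
Altitude = 900 m + 3700 m = 4600 m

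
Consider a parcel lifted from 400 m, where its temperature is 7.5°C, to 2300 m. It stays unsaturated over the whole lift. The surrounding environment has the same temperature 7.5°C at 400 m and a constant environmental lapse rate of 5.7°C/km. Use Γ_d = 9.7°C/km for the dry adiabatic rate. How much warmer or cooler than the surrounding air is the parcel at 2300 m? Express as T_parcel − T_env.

-7.6°C (parcel cooler than environment)

Parcel:
  400 → 2300 m (dry, 9.7°C/km): ΔT = -9.7 × 1.9 = -18.43°C → T = -10.93°C
Environment:
  400 → 2300 m (environment, 5.7°C/km): ΔT = -5.7 × 1.9 = -10.83°C → T = -3.33°C
T_parcel − T_env = -10.93 − (-3.33) = -7.6°C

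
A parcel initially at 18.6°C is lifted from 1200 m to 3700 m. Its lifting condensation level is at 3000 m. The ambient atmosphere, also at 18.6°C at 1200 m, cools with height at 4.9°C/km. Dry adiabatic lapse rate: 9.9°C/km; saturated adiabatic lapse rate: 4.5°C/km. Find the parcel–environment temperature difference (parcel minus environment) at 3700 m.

-8.72°C (parcel cooler than environment)

Parcel:
  1200 → 3000 m (dry, 9.9°C/km): ΔT = -9.9 × 1.8 = -17.82°C → T = 0.78°C
  3000 → 3700 m (saturated, 4.5°C/km): ΔT = -4.5 × 0.7 = -3.15°C → T = -2.37°C
Environment:
  1200 → 3700 m (environment, 4.9°C/km): ΔT = -4.9 × 2.5 = -12.25°C → T = 6.35°C
T_parcel − T_env = -2.37 − 6.35 = -8.72°C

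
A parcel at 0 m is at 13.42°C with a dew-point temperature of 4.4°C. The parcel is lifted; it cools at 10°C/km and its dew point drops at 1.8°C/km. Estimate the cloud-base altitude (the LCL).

T and T_d converge at 10 − 1.8 = 8.2°C per km
Height above start = (13.42 − 4.4) / 8.2 = 1.1 km
LCL altitude = 0 m + 1100 m = 1100 m

1100 m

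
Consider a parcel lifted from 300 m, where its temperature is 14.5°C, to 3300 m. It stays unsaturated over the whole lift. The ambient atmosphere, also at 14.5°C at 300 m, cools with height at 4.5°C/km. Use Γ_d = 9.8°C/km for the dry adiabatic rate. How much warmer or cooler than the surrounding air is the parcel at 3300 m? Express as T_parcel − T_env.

-15.9°C (parcel cooler than environment)

Parcel:
  From 300 m to 3300 m (dry): cools by 9.8 × 3 = 29.4°C, giving -14.9°C.
Environment:
  From 300 m to 3300 m (environment): cools by 4.5 × 3 = 13.5°C, giving 1°C.
T_parcel − T_env = -14.9 − 1 = -15.9°C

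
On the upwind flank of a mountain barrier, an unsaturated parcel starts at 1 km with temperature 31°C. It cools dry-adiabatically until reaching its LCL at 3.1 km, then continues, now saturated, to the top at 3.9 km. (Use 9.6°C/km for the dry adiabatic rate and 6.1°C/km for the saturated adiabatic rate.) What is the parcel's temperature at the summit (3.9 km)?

5.96°C

1000 → 3100 m (dry, 9.6°C/km): ΔT = -9.6 × 2.1 = -20.16°C → T = 10.84°C
3100 → 3900 m (saturated, 6.1°C/km): ΔT = -6.1 × 0.8 = -4.88°C → T = 5.96°C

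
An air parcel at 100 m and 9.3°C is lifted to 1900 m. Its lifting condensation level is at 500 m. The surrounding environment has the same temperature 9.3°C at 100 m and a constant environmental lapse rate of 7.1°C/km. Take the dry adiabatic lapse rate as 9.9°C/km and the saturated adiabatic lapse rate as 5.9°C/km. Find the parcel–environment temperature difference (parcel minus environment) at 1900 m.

Parcel:
  100–500 m, dry: Δz = 0.4 km ⇒ ΔT = -3.96°C; T = 5.34°C
  500–1900 m, saturated: Δz = 1.4 km ⇒ ΔT = -8.26°C; T = -2.92°C
Environment:
  100–1900 m, environment: Δz = 1.8 km ⇒ ΔT = -12.78°C; T = -3.48°C
T_parcel − T_env = -2.92 − (-3.48) = +0.56°C

+0.56°C (parcel warmer than environment)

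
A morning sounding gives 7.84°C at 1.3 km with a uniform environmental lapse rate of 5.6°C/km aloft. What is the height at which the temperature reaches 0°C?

Height above start = (7.84 − 0) / 5.6 = 1.4 km
Altitude = 1300 m + 1400 m = 2700 m

2.7 km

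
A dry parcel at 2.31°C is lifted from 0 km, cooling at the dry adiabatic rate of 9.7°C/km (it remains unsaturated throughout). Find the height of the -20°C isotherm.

2.3 km

Height above start = (2.31 − (-20)) / 9.7 = 2.3 km
Altitude = 0 m + 2300 m = 2300 m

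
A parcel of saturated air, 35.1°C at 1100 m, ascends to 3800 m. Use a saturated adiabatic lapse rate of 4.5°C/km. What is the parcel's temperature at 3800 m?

22.95°C

1100–3800 m, saturated adiabatic: Δz = 2.7 km ⇒ ΔT = -12.15°C; T = 22.95°C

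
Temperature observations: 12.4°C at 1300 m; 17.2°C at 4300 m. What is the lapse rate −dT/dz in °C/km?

-1.6°C/km

Γ = −ΔT/Δz = (12.4 − 17.2) / (4300 − 1300) m
  = -4.8°C / 3 km = -1.6°C/km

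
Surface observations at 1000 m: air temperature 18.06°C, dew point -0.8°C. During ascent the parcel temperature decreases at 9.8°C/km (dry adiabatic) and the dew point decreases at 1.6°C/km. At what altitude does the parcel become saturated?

T and T_d converge at 9.8 − 1.6 = 8.2°C per km
Height above start = (18.06 − (-0.8)) / 8.2 = 2.3 km
LCL altitude = 1000 m + 2300 m = 3300 m

3300 m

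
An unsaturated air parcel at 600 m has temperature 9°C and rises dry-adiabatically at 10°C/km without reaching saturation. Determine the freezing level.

1500 m

Height above start = (9 − 0) / 10 = 0.9 km
Altitude = 600 m + 900 m = 1500 m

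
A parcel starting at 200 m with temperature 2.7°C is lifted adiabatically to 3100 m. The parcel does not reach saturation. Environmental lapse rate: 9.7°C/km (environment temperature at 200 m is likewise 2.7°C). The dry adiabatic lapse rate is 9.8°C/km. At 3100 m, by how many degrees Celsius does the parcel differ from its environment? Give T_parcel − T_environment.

-0.29°C (parcel cooler than environment)

Parcel:
  200–3100 m, dry: Δz = 2.9 km ⇒ ΔT = -28.42°C; T = -25.72°C
Environment:
  200–3100 m, environment: Δz = 2.9 km ⇒ ΔT = -28.13°C; T = -25.43°C
T_parcel − T_env = -25.72 − (-25.43) = -0.29°C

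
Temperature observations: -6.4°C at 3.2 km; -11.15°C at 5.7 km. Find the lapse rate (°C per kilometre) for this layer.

1.9°C/km

Γ = −ΔT/Δz = (-6.4 − (-11.15)) / (5700 − 3200) m
  = 4.75°C / 2.5 km = 1.9°C/km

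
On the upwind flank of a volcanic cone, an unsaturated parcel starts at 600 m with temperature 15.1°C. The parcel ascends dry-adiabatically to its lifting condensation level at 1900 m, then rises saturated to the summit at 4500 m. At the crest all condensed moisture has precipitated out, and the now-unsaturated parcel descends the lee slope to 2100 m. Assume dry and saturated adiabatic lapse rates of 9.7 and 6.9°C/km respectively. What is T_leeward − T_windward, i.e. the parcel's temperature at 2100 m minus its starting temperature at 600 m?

-7.27°C

600–1900 m, dry: Δz = 1.3 km ⇒ ΔT = -12.61°C; T = 2.49°C
1900–4500 m, saturated: Δz = 2.6 km ⇒ ΔT = -17.94°C; T = -15.45°C
4500–2100 m, dry descent: Δz = 2.4 km ⇒ ΔT = +23.28°C; T = 7.83°C
Net change vs windward start: 7.83 − 15.1 = -7.27°C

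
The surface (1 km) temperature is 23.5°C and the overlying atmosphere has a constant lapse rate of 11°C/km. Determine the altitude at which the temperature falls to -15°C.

4.5 km

Height above start = (23.5 − (-15)) / 11 = 3.5 km
Altitude = 1000 m + 3500 m = 4500 m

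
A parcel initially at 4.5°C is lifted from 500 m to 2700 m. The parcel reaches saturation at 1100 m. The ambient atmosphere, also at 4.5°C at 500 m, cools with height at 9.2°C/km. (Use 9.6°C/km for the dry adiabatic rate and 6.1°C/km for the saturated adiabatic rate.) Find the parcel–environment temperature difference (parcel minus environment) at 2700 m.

Parcel:
  From 500 m to 1100 m (dry): cools by 9.6 × 0.6 = 5.76°C, giving -1.26°C.
  From 1100 m to 2700 m (saturated): cools by 6.1 × 1.6 = 9.76°C, giving -11.02°C.
Environment:
  From 500 m to 2700 m (environment): cools by 9.2 × 2.2 = 20.24°C, giving -15.74°C.
T_parcel − T_env = -11.02 − (-15.74) = +4.72°C

+4.72°C (parcel warmer than environment)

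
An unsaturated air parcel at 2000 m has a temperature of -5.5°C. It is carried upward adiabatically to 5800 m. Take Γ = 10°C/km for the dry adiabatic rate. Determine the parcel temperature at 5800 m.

From 2000 m to 5800 m (dry adiabatic): cools by 10 × 3.8 = 38°C, giving -43.5°C.

-43.5°C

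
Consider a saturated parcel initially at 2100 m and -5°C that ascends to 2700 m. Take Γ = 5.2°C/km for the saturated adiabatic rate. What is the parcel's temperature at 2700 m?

-8.12°C

Saturated adiabatic to 2700 m: -5.2 × 0.6 km = -3.12°C, so T = -8.12°C.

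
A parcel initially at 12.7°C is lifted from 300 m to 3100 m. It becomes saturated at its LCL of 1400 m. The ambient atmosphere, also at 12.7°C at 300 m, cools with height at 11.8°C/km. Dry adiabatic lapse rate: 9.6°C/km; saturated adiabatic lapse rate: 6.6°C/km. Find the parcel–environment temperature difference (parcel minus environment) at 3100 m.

Parcel:
  Dry to 1400 m: -9.6 × 1.1 km = -10.56°C, so T = 2.14°C.
  Saturated to 3100 m: -6.6 × 1.7 km = -11.22°C, so T = -9.08°C.
Environment:
  Environment to 3100 m: -11.8 × 2.8 km = -33.04°C, so T = -20.34°C.
T_parcel − T_env = -9.08 − (-20.34) = +11.26°C

+11.26°C (parcel warmer than environment)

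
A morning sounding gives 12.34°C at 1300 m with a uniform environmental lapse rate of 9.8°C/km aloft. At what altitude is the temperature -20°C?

4600 m

Height above start = (12.34 − (-20)) / 9.8 = 3.3 km
Altitude = 1300 m + 3300 m = 4600 m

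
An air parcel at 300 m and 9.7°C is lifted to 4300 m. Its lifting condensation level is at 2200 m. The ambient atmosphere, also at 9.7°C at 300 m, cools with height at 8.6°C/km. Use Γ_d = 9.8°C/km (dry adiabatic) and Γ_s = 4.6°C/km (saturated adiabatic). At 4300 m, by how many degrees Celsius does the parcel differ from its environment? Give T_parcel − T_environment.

Parcel:
  From 300 m to 2200 m (dry): cools by 9.8 × 1.9 = 18.62°C, giving -8.92°C.
  From 2200 m to 4300 m (saturated): cools by 4.6 × 2.1 = 9.66°C, giving -18.58°C.
Environment:
  From 300 m to 4300 m (environment): cools by 8.6 × 4 = 34.4°C, giving -24.7°C.
T_parcel − T_env = -18.58 − (-24.7) = +6.12°C

+6.12°C (parcel warmer than environment)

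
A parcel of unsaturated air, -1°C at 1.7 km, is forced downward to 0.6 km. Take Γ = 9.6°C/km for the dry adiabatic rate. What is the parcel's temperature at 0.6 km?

9.56°C

1700–600 m, dry adiabatic: Δz = 1.1 km ⇒ ΔT = +10.56°C; T = 9.56°C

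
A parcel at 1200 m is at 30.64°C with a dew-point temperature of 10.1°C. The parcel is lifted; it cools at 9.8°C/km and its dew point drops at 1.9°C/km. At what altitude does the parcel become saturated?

3800 m

T and T_d converge at 9.8 − 1.9 = 7.9°C per km
Height above start = (30.64 − 10.1) / 7.9 = 2.6 km
LCL altitude = 1200 m + 2600 m = 3800 m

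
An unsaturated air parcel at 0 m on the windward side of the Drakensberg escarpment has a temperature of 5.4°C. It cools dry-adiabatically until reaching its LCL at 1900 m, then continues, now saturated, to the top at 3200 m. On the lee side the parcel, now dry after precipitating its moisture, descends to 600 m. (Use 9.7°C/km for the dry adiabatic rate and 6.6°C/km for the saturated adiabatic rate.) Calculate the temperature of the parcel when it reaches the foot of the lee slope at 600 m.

0–1900 m, dry: Δz = 1.9 km ⇒ ΔT = -18.43°C; T = -13.03°C
1900–3200 m, saturated: Δz = 1.3 km ⇒ ΔT = -8.58°C; T = -21.61°C
3200–600 m, dry descent: Δz = 2.6 km ⇒ ΔT = +25.22°C; T = 3.61°C

3.61°C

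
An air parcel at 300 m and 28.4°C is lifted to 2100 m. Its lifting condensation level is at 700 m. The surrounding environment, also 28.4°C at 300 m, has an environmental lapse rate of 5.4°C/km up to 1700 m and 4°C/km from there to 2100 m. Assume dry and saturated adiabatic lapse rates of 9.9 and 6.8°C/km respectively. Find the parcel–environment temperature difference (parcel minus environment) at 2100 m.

Parcel:
  Dry to 700 m: -9.9 × 0.4 km = -3.96°C, so T = 24.44°C.
  Saturated to 2100 m: -6.8 × 1.4 km = -9.52°C, so T = 14.92°C.
Environment:
  Environment, lower layer to 1700 m: -5.4 × 1.4 km = -7.56°C, so T = 20.84°C.
  Environment, upper layer to 2100 m: -4 × 0.4 km = -1.6°C, so T = 19.24°C.
T_parcel − T_env = 14.92 − 19.24 = -4.32°C

-4.32°C (parcel cooler than environment)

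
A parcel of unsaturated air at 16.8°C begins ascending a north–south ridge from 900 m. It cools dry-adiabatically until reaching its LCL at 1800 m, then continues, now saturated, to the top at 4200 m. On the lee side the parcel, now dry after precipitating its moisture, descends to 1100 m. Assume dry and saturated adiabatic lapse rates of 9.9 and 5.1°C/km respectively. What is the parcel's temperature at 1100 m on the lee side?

900–1800 m, dry: Δz = 0.9 km ⇒ ΔT = -8.91°C; T = 7.89°C
1800–4200 m, saturated: Δz = 2.4 km ⇒ ΔT = -12.24°C; T = -4.35°C
4200–1100 m, dry descent: Δz = 3.1 km ⇒ ΔT = +30.69°C; T = 26.34°C

26.34°C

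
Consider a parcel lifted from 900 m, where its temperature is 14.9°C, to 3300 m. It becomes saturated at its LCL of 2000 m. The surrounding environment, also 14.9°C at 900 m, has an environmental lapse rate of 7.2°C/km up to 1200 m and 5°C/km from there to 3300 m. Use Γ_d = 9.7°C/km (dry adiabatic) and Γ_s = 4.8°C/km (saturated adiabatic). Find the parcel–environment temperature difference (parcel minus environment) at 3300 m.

Parcel:
  900–2000 m, dry: Δz = 1.1 km ⇒ ΔT = -10.67°C; T = 4.23°C
  2000–3300 m, saturated: Δz = 1.3 km ⇒ ΔT = -6.24°C; T = -2.01°C
Environment:
  900–1200 m, environment, lower layer: Δz = 0.3 km ⇒ ΔT = -2.16°C; T = 12.74°C
  1200–3300 m, environment, upper layer: Δz = 2.1 km ⇒ ΔT = -10.5°C; T = 2.24°C
T_parcel − T_env = -2.01 − 2.24 = -4.25°C

-4.25°C (parcel cooler than environment)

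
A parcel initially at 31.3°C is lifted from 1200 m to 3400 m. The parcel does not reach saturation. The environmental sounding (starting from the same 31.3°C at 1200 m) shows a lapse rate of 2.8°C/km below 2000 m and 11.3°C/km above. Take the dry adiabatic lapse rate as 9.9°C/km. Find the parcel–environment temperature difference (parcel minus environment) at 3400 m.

Parcel:
  Dry to 3400 m: -9.9 × 2.2 km = -21.78°C, so T = 9.52°C.
Environment:
  Environment, lower layer to 2000 m: -2.8 × 0.8 km = -2.24°C, so T = 29.06°C.
  Environment, upper layer to 3400 m: -11.3 × 1.4 km = -15.82°C, so T = 13.24°C.
T_parcel − T_env = 9.52 − 13.24 = -3.72°C

-3.72°C (parcel cooler than environment)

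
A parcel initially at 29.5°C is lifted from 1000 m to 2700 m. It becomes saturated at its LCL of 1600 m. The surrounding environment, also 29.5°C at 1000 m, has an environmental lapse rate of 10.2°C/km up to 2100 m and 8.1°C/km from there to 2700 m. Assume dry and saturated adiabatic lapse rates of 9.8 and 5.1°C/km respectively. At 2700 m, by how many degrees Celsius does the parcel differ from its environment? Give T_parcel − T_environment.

+4.59°C (parcel warmer than environment)

Parcel:
  Dry to 1600 m: -9.8 × 0.6 km = -5.88°C, so T = 23.62°C.
  Saturated to 2700 m: -5.1 × 1.1 km = -5.61°C, so T = 18.01°C.
Environment:
  Environment, lower layer to 2100 m: -10.2 × 1.1 km = -11.22°C, so T = 18.28°C.
  Environment, upper layer to 2700 m: -8.1 × 0.6 km = -4.86°C, so T = 13.42°C.
T_parcel − T_env = 18.01 − 13.42 = +4.59°C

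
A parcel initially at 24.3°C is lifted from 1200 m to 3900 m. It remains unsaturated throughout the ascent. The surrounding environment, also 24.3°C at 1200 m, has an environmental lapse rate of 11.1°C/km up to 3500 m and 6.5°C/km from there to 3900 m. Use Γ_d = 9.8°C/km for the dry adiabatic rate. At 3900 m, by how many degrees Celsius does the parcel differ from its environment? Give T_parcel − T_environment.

+1.67°C (parcel warmer than environment)

Parcel:
  From 1200 m to 3900 m (dry): cools by 9.8 × 2.7 = 26.46°C, giving -2.16°C.
Environment:
  From 1200 m to 3500 m (environment, lower layer): cools by 11.1 × 2.3 = 25.53°C, giving -1.23°C.
  From 3500 m to 3900 m (environment, upper layer): cools by 6.5 × 0.4 = 2.6°C, giving -3.83°C.
T_parcel − T_env = -2.16 − (-3.83) = +1.67°C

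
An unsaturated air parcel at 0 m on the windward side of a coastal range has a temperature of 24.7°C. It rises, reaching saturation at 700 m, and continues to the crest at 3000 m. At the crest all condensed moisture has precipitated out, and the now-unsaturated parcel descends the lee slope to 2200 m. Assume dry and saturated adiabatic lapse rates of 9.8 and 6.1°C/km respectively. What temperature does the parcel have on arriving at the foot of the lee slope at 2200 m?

11.65°C

0 → 700 m (dry, 9.8°C/km): ΔT = -9.8 × 0.7 = -6.86°C → T = 17.84°C
700 → 3000 m (saturated, 6.1°C/km): ΔT = -6.1 × 2.3 = -14.03°C → T = 3.81°C
3000 → 2200 m (dry descent, 9.8°C/km): ΔT = +9.8 × 0.8 = +7.84°C → T = 11.65°C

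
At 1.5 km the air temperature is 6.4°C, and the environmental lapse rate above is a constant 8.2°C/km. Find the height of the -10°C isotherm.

Height above start = (6.4 − (-10)) / 8.2 = 2 km
Altitude = 1500 m + 2000 m = 3500 m

3.5 km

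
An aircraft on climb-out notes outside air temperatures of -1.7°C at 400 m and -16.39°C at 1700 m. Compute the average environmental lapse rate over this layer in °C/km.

Γ = −ΔT/Δz = (-1.7 − (-16.39)) / (1700 − 400) m
  = 14.69°C / 1.3 km = 11.3°C/km

11.3°C/km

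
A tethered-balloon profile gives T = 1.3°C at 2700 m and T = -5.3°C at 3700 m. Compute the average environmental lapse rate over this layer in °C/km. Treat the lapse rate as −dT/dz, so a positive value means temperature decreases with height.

Γ = −ΔT/Δz = (1.3 − (-5.3)) / (3700 − 2700) m
  = 6.6°C / 1 km = 6.6°C/km

6.6°C/km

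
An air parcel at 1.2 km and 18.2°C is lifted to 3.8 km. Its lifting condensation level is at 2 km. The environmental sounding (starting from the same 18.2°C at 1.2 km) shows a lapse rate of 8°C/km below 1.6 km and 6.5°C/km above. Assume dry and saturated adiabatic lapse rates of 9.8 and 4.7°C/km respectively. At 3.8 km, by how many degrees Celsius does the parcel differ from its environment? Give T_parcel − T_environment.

Parcel:
  From 1200 m to 2000 m (dry): cools by 9.8 × 0.8 = 7.84°C, giving 10.36°C.
  From 2000 m to 3800 m (saturated): cools by 4.7 × 1.8 = 8.46°C, giving 1.9°C.
Environment:
  From 1200 m to 1600 m (environment, lower layer): cools by 8 × 0.4 = 3.2°C, giving 15°C.
  From 1600 m to 3800 m (environment, upper layer): cools by 6.5 × 2.2 = 14.3°C, giving 0.7°C.
T_parcel − T_env = 1.9 − 0.7 = +1.2°C

+1.2°C (parcel warmer than environment)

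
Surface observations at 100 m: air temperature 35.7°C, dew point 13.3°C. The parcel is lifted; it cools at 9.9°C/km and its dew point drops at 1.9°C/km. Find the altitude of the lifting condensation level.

T and T_d converge at 9.9 − 1.9 = 8°C per km
Height above start = (35.7 − 13.3) / 8 = 2.8 km
LCL altitude = 100 m + 2800 m = 2900 m

2900 m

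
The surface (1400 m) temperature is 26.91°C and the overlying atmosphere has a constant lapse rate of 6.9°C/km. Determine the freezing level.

5300 m

Height above start = (26.91 − 0) / 6.9 = 3.9 km
Altitude = 1400 m + 3900 m = 5300 m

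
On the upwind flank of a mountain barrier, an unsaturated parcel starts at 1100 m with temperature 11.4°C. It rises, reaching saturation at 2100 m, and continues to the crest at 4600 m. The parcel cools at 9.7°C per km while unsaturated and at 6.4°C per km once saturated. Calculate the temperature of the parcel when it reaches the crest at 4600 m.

Dry to 2100 m: -9.7 × 1 km = -9.7°C, so T = 1.7°C.
Saturated to 4600 m: -6.4 × 2.5 km = -16°C, so T = -14.3°C.

-14.3°C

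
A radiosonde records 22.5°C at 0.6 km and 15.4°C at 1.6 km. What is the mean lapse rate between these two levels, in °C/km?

Γ = −ΔT/Δz = (22.5 − 15.4) / (1600 − 600) m
  = 7.1°C / 1 km = 7.1°C/km

7.1°C/km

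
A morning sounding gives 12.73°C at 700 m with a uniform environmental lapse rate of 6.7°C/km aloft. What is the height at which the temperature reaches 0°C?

Height above start = (12.73 − 0) / 6.7 = 1.9 km
Altitude = 700 m + 1900 m = 2600 m

2600 m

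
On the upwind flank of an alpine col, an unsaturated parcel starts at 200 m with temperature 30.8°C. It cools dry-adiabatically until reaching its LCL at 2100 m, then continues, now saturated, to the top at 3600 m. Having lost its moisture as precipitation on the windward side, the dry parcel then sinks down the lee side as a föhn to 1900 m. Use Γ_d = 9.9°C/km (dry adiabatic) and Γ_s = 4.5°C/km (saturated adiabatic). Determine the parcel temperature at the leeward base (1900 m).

22.07°C

From 200 m to 2100 m (dry): cools by 9.9 × 1.9 = 18.81°C, giving 11.99°C.
From 2100 m to 3600 m (saturated): cools by 4.5 × 1.5 = 6.75°C, giving 5.24°C.
From 3600 m to 1900 m (dry descent): warms by 9.9 × 1.7 = 16.83°C, giving 22.07°C.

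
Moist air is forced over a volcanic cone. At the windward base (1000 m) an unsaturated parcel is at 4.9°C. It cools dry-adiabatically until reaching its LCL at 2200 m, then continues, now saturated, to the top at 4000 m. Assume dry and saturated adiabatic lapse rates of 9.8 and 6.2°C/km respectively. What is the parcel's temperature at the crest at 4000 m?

-18.02°C

From 1000 m to 2200 m (dry): cools by 9.8 × 1.2 = 11.76°C, giving -6.86°C.
From 2200 m to 4000 m (saturated): cools by 6.2 × 1.8 = 11.16°C, giving -18.02°C.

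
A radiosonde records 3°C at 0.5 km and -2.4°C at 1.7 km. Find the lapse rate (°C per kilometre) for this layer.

Γ = −ΔT/Δz = (3 − (-2.4)) / (1700 − 500) m
  = 5.4°C / 1.2 km = 4.5°C/km

4.5°C/km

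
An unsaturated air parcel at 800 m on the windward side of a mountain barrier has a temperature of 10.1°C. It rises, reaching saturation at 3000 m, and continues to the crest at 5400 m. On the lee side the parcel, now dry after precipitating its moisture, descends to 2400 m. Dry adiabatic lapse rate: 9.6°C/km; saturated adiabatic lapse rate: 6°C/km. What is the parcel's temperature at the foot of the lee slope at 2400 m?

From 800 m to 3000 m (dry): cools by 9.6 × 2.2 = 21.12°C, giving -11.02°C.
From 3000 m to 5400 m (saturated): cools by 6 × 2.4 = 14.4°C, giving -25.42°C.
From 5400 m to 2400 m (dry descent): warms by 9.6 × 3 = 28.8°C, giving 3.38°C.

3.38°C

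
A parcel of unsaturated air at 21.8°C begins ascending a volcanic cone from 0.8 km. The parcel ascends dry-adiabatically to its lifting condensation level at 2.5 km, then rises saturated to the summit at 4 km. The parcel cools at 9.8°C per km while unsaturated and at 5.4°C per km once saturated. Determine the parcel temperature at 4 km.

-2.96°C

800–2500 m, dry: Δz = 1.7 km ⇒ ΔT = -16.66°C; T = 5.14°C
2500–4000 m, saturated: Δz = 1.5 km ⇒ ΔT = -8.1°C; T = -2.96°C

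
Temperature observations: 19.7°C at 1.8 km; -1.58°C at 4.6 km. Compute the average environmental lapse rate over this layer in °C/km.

Γ = −ΔT/Δz = (19.7 − (-1.58)) / (4600 − 1800) m
  = 21.28°C / 2.8 km = 7.6°C/km

7.6°C/km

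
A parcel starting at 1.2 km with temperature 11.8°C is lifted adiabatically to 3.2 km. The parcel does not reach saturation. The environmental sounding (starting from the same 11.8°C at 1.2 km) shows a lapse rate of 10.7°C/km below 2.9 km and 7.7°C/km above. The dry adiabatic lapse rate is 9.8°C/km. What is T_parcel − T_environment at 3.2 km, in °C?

Parcel:
  1200 → 3200 m (dry, 9.8°C/km): ΔT = -9.8 × 2 = -19.6°C → T = -7.8°C
Environment:
  1200 → 2900 m (environment, lower layer, 10.7°C/km): ΔT = -10.7 × 1.7 = -18.19°C → T = -6.39°C
  2900 → 3200 m (environment, upper layer, 7.7°C/km): ΔT = -7.7 × 0.3 = -2.31°C → T = -8.7°C
T_parcel − T_env = -7.8 − (-8.7) = +0.9°C

+0.9°C (parcel warmer than environment)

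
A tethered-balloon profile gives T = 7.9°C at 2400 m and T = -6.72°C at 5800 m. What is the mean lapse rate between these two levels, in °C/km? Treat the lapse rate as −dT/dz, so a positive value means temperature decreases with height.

Γ = −ΔT/Δz = (7.9 − (-6.72)) / (5800 − 2400) m
  = 14.62°C / 3.4 km = 4.3°C/km

4.3°C/km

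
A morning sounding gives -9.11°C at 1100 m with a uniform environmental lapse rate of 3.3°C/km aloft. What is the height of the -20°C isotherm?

Height above start = (-9.11 − (-20)) / 3.3 = 3.3 km
Altitude = 1100 m + 3300 m = 4400 m

4400 m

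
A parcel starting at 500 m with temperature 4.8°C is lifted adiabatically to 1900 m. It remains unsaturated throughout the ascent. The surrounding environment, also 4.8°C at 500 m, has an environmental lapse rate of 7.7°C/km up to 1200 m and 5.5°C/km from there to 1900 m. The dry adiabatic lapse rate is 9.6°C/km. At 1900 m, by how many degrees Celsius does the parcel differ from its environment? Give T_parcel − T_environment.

Parcel:
  Dry to 1900 m: -9.6 × 1.4 km = -13.44°C, so T = -8.64°C.
Environment:
  Environment, lower layer to 1200 m: -7.7 × 0.7 km = -5.39°C, so T = -0.59°C.
  Environment, upper layer to 1900 m: -5.5 × 0.7 km = -3.85°C, so T = -4.44°C.
T_parcel − T_env = -8.64 − (-4.44) = -4.2°C

-4.2°C (parcel cooler than environment)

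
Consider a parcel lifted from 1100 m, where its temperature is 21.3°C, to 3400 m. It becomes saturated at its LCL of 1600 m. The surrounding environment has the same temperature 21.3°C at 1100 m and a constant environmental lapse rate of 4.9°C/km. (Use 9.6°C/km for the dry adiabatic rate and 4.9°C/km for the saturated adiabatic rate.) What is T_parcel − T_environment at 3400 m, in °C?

Parcel:
  1100–1600 m, dry: Δz = 0.5 km ⇒ ΔT = -4.8°C; T = 16.5°C
  1600–3400 m, saturated: Δz = 1.8 km ⇒ ΔT = -8.82°C; T = 7.68°C
Environment:
  1100–3400 m, environment: Δz = 2.3 km ⇒ ΔT = -11.27°C; T = 10.03°C
T_parcel − T_env = 7.68 − 10.03 = -2.35°C

-2.35°C (parcel cooler than environment)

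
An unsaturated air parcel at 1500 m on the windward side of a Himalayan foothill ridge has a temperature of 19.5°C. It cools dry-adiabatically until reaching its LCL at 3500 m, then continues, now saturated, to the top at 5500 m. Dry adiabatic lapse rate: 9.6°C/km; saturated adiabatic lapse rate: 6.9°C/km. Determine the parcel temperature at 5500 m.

-13.5°C

Dry to 3500 m: -9.6 × 2 km = -19.2°C, so T = 0.3°C.
Saturated to 5500 m: -6.9 × 2 km = -13.8°C, so T = -13.5°C.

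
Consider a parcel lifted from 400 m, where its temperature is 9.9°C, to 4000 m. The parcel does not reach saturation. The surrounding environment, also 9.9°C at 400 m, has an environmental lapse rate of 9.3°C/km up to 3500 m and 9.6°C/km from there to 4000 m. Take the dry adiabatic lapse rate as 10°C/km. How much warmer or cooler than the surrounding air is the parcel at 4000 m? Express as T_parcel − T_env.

-2.37°C (parcel cooler than environment)

Parcel:
  From 400 m to 4000 m (dry): cools by 10 × 3.6 = 36°C, giving -26.1°C.
Environment:
  From 400 m to 3500 m (environment, lower layer): cools by 9.3 × 3.1 = 28.83°C, giving -18.93°C.
  From 3500 m to 4000 m (environment, upper layer): cools by 9.6 × 0.5 = 4.8°C, giving -23.73°C.
T_parcel − T_env = -26.1 − (-23.73) = -2.37°C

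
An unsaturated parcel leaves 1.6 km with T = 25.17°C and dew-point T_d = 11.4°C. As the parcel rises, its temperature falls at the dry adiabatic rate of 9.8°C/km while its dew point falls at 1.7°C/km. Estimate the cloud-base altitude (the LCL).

3.3 km

T and T_d converge at 9.8 − 1.7 = 8.1°C per km
Height above start = (25.17 − 11.4) / 8.1 = 1.7 km
LCL altitude = 1600 m + 1700 m = 3300 m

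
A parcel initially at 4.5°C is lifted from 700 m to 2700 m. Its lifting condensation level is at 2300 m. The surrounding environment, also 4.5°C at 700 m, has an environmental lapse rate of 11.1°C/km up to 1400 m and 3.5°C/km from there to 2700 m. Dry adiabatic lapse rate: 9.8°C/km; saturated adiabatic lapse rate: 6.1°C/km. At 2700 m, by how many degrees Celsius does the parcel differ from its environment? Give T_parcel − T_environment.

Parcel:
  Dry to 2300 m: -9.8 × 1.6 km = -15.68°C, so T = -11.18°C.
  Saturated to 2700 m: -6.1 × 0.4 km = -2.44°C, so T = -13.62°C.
Environment:
  Environment, lower layer to 1400 m: -11.1 × 0.7 km = -7.77°C, so T = -3.27°C.
  Environment, upper layer to 2700 m: -3.5 × 1.3 km = -4.55°C, so T = -7.82°C.
T_parcel − T_env = -13.62 − (-7.82) = -5.8°C

-5.8°C (parcel cooler than environment)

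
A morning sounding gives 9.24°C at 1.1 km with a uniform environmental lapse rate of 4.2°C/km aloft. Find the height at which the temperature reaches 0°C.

3.3 km

Height above start = (9.24 − 0) / 4.2 = 2.2 km
Altitude = 1100 m + 2200 m = 3300 m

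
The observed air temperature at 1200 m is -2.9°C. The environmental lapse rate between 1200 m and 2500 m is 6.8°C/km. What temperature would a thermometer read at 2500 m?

-11.74°C

From 1200 m to 2500 m (environmental): cools by 6.8 × 1.3 = 8.84°C, giving -11.74°C.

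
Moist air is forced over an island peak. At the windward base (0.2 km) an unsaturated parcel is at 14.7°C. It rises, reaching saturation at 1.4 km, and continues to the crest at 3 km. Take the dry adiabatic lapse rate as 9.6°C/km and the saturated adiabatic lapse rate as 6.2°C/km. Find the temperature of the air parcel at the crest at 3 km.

From 200 m to 1400 m (dry): cools by 9.6 × 1.2 = 11.52°C, giving 3.18°C.
From 1400 m to 3000 m (saturated): cools by 6.2 × 1.6 = 9.92°C, giving -6.74°C.

-6.74°C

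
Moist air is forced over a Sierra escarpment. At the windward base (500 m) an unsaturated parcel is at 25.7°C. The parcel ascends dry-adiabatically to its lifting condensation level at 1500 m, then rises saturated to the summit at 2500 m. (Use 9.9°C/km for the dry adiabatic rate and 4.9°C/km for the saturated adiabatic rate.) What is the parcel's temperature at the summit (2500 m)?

From 500 m to 1500 m (dry): cools by 9.9 × 1 = 9.9°C, giving 15.8°C.
From 1500 m to 2500 m (saturated): cools by 4.9 × 1 = 4.9°C, giving 10.9°C.

10.9°C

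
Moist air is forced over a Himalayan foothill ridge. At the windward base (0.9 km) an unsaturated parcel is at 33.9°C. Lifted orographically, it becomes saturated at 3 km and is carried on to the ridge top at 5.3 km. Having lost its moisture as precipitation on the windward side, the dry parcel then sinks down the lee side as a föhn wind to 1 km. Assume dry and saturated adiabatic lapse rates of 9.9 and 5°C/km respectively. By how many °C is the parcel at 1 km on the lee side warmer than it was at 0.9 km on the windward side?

+10.28°C

From 900 m to 3000 m (dry): cools by 9.9 × 2.1 = 20.79°C, giving 13.11°C.
From 3000 m to 5300 m (saturated): cools by 5 × 2.3 = 11.5°C, giving 1.61°C.
From 5300 m to 1000 m (dry descent): warms by 9.9 × 4.3 = 42.57°C, giving 44.18°C.
Net change vs windward start: 44.18 − 33.9 = +10.28°C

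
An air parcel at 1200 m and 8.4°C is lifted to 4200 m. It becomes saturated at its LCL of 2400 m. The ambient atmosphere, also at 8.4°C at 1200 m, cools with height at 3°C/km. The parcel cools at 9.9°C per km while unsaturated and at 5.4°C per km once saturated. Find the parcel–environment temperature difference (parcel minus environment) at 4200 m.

-12.6°C (parcel cooler than environment)

Parcel:
  1200–2400 m, dry: Δz = 1.2 km ⇒ ΔT = -11.88°C; T = -3.48°C
  2400–4200 m, saturated: Δz = 1.8 km ⇒ ΔT = -9.72°C; T = -13.2°C
Environment:
  1200–4200 m, environment: Δz = 3 km ⇒ ΔT = -9°C; T = -0.6°C
T_parcel − T_env = -13.2 − (-0.6) = -12.6°C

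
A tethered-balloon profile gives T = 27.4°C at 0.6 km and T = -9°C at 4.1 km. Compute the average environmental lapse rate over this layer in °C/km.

10.4°C/km

Γ = −ΔT/Δz = (27.4 − (-9)) / (4100 − 600) m
  = 36.4°C / 3.5 km = 10.4°C/km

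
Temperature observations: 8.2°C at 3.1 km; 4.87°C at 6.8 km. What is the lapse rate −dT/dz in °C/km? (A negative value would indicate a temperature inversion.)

Γ = −ΔT/Δz = (8.2 − 4.87) / (6800 − 3100) m
  = 3.33°C / 3.7 km = 0.9°C/km

0.9°C/km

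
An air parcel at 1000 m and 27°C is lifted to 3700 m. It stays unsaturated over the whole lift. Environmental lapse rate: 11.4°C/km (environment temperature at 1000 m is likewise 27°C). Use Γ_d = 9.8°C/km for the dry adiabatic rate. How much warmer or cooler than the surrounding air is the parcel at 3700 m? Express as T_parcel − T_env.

+4.32°C (parcel warmer than environment)

Parcel:
  From 1000 m to 3700 m (dry): cools by 9.8 × 2.7 = 26.46°C, giving 0.54°C.
Environment:
  From 1000 m to 3700 m (environment): cools by 11.4 × 2.7 = 30.78°C, giving -3.78°C.
T_parcel − T_env = 0.54 − (-3.78) = +4.32°C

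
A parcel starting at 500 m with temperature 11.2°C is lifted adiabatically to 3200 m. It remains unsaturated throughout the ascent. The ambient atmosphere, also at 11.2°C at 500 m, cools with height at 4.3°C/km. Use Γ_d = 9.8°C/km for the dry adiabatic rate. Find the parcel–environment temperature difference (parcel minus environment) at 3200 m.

Parcel:
  Dry to 3200 m: -9.8 × 2.7 km = -26.46°C, so T = -15.26°C.
Environment:
  Environment to 3200 m: -4.3 × 2.7 km = -11.61°C, so T = -0.41°C.
T_parcel − T_env = -15.26 − (-0.41) = -14.85°C

-14.85°C (parcel cooler than environment)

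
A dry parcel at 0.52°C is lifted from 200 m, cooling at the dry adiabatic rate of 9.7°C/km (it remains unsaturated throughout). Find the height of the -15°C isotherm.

1800 m

Height above start = (0.52 − (-15)) / 9.7 = 1.6 km
Altitude = 200 m + 1600 m = 1800 m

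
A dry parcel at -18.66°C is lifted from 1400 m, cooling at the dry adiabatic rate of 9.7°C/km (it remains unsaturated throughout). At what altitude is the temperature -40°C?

Height above start = (-18.66 − (-40)) / 9.7 = 2.2 km
Altitude = 1400 m + 2200 m = 3600 m

3600 m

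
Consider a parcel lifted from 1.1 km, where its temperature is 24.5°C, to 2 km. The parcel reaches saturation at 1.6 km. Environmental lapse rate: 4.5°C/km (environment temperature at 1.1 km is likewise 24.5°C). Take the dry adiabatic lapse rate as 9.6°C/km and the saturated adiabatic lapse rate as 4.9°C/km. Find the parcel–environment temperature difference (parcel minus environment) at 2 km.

-2.71°C (parcel cooler than environment)

Parcel:
  1100–1600 m, dry: Δz = 0.5 km ⇒ ΔT = -4.8°C; T = 19.7°C
  1600–2000 m, saturated: Δz = 0.4 km ⇒ ΔT = -1.96°C; T = 17.74°C
Environment:
  1100–2000 m, environment: Δz = 0.9 km ⇒ ΔT = -4.05°C; T = 20.45°C
T_parcel − T_env = 17.74 − 20.45 = -2.71°C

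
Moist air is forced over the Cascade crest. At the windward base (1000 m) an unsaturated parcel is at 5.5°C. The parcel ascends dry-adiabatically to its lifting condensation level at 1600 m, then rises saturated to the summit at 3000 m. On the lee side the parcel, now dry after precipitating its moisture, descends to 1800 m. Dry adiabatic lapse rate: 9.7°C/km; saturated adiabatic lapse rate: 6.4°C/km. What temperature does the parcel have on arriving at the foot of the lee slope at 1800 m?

From 1000 m to 1600 m (dry): cools by 9.7 × 0.6 = 5.82°C, giving -0.32°C.
From 1600 m to 3000 m (saturated): cools by 6.4 × 1.4 = 8.96°C, giving -9.28°C.
From 3000 m to 1800 m (dry descent): warms by 9.7 × 1.2 = 11.64°C, giving 2.36°C.

2.36°C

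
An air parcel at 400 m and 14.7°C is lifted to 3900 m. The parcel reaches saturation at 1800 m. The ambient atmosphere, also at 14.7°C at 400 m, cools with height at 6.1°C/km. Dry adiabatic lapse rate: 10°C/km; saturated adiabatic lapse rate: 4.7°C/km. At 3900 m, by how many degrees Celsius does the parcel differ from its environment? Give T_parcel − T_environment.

Parcel:
  From 400 m to 1800 m (dry): cools by 10 × 1.4 = 14°C, giving 0.7°C.
  From 1800 m to 3900 m (saturated): cools by 4.7 × 2.1 = 9.87°C, giving -9.17°C.
Environment:
  From 400 m to 3900 m (environment): cools by 6.1 × 3.5 = 21.35°C, giving -6.65°C.
T_parcel − T_env = -9.17 − (-6.65) = -2.52°C

-2.52°C (parcel cooler than environment)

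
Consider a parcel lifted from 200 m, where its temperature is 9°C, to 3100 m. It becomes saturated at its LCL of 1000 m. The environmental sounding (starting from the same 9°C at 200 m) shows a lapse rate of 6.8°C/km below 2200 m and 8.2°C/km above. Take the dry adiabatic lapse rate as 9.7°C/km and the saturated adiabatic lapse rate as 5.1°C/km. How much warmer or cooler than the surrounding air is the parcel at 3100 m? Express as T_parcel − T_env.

Parcel:
  Dry to 1000 m: -9.7 × 0.8 km = -7.76°C, so T = 1.24°C.
  Saturated to 3100 m: -5.1 × 2.1 km = -10.71°C, so T = -9.47°C.
Environment:
  Environment, lower layer to 2200 m: -6.8 × 2 km = -13.6°C, so T = -4.6°C.
  Environment, upper layer to 3100 m: -8.2 × 0.9 km = -7.38°C, so T = -11.98°C.
T_parcel − T_env = -9.47 − (-11.98) = +2.51°C

+2.51°C (parcel warmer than environment)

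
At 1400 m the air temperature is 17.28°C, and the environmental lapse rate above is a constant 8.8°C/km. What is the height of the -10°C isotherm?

4500 m

Height above start = (17.28 − (-10)) / 8.8 = 3.1 km
Altitude = 1400 m + 3100 m = 4500 m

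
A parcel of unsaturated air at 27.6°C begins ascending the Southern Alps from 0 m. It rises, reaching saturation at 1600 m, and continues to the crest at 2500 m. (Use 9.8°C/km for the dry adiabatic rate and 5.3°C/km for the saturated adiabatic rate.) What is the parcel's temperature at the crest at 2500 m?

Dry to 1600 m: -9.8 × 1.6 km = -15.68°C, so T = 11.92°C.
Saturated to 2500 m: -5.3 × 0.9 km = -4.77°C, so T = 7.15°C.

7.15°C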